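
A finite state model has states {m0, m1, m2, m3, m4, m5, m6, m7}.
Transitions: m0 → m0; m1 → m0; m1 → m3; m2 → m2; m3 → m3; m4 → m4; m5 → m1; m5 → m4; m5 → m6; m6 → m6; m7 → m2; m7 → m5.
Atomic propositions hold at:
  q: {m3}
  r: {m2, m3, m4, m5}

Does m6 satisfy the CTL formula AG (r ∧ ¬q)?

Sat(¬q) = {m0, m1, m2, m4, m5, m6, m7}
Sat(r ∧ ¬q) = {m2, m4, m5}
AG (r ∧ ¬q): greatest fixpoint, start Z0 = {m2, m4, m5}, keep only states in Sat with every successor in Z. Z1 = {m2, m4}; fixed.
Sat(AG (r ∧ ¬q)) = {m2, m4}
m6 ∉ Sat(AG (r ∧ ¬q)) = {m2, m4}, so the formula does not hold at m6.

No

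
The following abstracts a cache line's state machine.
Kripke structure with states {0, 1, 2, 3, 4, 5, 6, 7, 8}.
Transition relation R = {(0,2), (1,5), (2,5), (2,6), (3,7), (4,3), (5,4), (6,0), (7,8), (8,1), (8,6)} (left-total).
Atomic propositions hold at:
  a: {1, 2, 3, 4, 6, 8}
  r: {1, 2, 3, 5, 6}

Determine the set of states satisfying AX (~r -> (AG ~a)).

{0, 1, 2, 4, 8}

Sat(~r) = {0, 4, 7, 8}
Sat(~a) = {0, 5, 7}
AG ~a: greatest fixpoint, start Z0 = {0, 5, 7}, keep only states in Sat with every successor in Z. Z1 = ∅; fixed.
Sat(AG ~a) = ∅
Sat(~r -> (AG ~a)) = {1, 2, 3, 5, 6}
Sat(AX (~r -> (AG ~a))) = {s : every successor in {1, 2, 3, 5, 6}} = {0, 1, 2, 4, 8}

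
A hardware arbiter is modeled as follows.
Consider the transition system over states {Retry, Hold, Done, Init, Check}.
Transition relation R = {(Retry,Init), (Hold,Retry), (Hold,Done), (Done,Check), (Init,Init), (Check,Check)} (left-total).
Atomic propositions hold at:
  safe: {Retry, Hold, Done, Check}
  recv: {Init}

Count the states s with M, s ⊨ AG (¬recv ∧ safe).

Sat(¬recv) = {Retry, Hold, Done, Check}
Sat(¬recv ∧ safe) = {Retry, Hold, Done, Check}
AG (¬recv ∧ safe): greatest fixpoint, start Z0 = {Retry, Hold, Done, Check}, keep only states in Sat with every successor in Z. Z1 = {Hold, Done, Check}; Z2 = {Done, Check}; fixed.
Sat(AG (¬recv ∧ safe)) = {Done, Check}
|Sat(AG (¬recv ∧ safe))| = |{Done, Check}| = 2.

2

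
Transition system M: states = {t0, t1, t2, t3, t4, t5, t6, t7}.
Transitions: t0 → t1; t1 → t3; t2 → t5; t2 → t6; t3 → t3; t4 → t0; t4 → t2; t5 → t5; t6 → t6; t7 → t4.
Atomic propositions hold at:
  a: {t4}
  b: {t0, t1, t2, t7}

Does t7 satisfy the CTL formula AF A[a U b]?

A[a U b]: least fixpoint, start Z0 = Sat(b) = {t0, t1, t2, t7}, add states in Sat(a) with every successor in Z. Z1 = {t0, t1, t2, t4, t7}; fixed.
Sat(A[a U b]) = {t0, t1, t2, t4, t7}
AF A[a U b]: least fixpoint, start Z0 = {t0, t1, t2, t4, t7}, add states with every successor in Z. Already a fixed point.
Sat(AF A[a U b]) = {t0, t1, t2, t4, t7}
t7 ∈ Sat(AF A[a U b]) = {t0, t1, t2, t4, t7}, so the formula holds at t7.

Yes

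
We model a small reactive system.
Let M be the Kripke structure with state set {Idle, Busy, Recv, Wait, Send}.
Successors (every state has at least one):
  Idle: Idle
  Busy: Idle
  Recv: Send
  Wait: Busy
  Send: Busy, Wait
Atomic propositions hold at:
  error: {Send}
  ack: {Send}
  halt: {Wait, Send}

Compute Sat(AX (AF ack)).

AF ack: least fixpoint, start Z0 = {Send}, add states with every successor in Z. Z1 = {Recv, Send}; fixed.
Sat(AF ack) = {Recv, Send}
Sat(AX (AF ack)) = {s : every successor in {Recv, Send}} = {Recv}

{Recv}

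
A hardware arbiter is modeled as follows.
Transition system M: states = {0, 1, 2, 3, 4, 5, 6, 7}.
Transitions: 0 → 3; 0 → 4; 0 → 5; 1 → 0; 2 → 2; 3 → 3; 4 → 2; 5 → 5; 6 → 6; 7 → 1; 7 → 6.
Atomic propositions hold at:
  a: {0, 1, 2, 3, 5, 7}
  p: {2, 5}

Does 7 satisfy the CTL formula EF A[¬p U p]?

Yes

Sat(¬p) = {0, 1, 3, 4, 6, 7}
A[¬p U p]: least fixpoint, start Z0 = Sat(p) = {2, 5}, add states in Sat(¬p) with every successor in Z. Z1 = {2, 4, 5}; fixed.
Sat(A[¬p U p]) = {2, 4, 5}
EF A[¬p U p]: least fixpoint, start Z0 = {2, 4, 5}, add states with some successor in Z. Z1 = {0, 2, 4, 5}; Z2 = {0, 1, 2, 4, 5}; Z3 = {0, 1, 2, 4, 5, 7}; fixed.
Sat(EF A[¬p U p]) = {0, 1, 2, 4, 5, 7}
7 ∈ Sat(EF A[¬p U p]) = {0, 1, 2, 4, 5, 7}, so the formula holds at 7.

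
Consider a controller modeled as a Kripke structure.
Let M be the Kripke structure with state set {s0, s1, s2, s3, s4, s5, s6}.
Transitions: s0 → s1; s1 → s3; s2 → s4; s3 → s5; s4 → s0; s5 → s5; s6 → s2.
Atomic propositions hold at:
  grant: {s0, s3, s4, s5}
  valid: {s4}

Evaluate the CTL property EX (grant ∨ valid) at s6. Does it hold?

No

Sat(grant ∨ valid) = {s0, s3, s4, s5}
Sat(EX (grant ∨ valid)) = {s : some successor in {s0, s3, s4, s5}} = {s1, s2, s3, s4, s5}
s6 ∉ Sat(EX (grant ∨ valid)) = {s1, s2, s3, s4, s5}, so the formula does not hold at s6.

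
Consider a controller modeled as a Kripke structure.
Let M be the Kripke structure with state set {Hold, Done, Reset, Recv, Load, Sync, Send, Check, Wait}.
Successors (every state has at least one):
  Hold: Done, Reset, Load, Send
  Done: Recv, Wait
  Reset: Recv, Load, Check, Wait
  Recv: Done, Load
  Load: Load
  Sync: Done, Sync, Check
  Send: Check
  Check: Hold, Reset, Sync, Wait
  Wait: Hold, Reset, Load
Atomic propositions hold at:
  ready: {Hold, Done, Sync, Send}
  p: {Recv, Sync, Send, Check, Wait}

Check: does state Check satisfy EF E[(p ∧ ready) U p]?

Yes

Sat(p ∧ ready) = {Sync, Send}
E[(p ∧ ready) U p]: least fixpoint, start Z0 = Sat(p) = {Recv, Sync, Send, Check, Wait}, add states in Sat(p ∧ ready) with some successor in Z. Already a fixed point.
Sat(E[(p ∧ ready) U p]) = {Recv, Sync, Send, Check, Wait}
EF E[(p ∧ ready) U p]: least fixpoint, start Z0 = {Recv, Sync, Send, Check, Wait}, add states with some successor in Z. Z1 = {Hold, Done, Reset, Recv, Sync, Send, Check, Wait}; fixed.
Sat(EF E[(p ∧ ready) U p]) = {Hold, Done, Reset, Recv, Sync, Send, Check, Wait}
Check ∈ Sat(EF E[(p ∧ ready) U p]) = {Hold, Done, Reset, Recv, Sync, Send, Check, Wait}, so the formula holds at Check.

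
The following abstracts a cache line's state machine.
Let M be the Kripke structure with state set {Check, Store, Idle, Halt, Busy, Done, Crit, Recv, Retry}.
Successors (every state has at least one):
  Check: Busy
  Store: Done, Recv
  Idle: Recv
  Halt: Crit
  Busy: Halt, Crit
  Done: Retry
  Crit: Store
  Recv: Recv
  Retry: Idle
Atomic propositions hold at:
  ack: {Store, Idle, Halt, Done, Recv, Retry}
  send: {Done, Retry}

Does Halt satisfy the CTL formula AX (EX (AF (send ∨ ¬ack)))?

Sat(¬ack) = {Check, Busy, Crit}
Sat(send ∨ ¬ack) = {Check, Busy, Done, Crit, Retry}
AF (send ∨ ¬ack): least fixpoint, start Z0 = {Check, Busy, Done, Crit, Retry}, add states with every successor in Z. Z1 = {Check, Halt, Busy, Done, Crit, Retry}; fixed.
Sat(AF (send ∨ ¬ack)) = {Check, Halt, Busy, Done, Crit, Retry}
Sat(EX (AF (send ∨ ¬ack))) = {s : some successor in {Check, Halt, Busy, Done, Crit, Retry}} = {Check, Store, Halt, Busy, Done}
Sat(AX (EX (AF (send ∨ ¬ack)))) = {s : every successor in {Check, Store, Halt, Busy, Done}} = {Check, Crit}
Halt ∉ Sat(AX (EX (AF (send ∨ ¬ack)))) = {Check, Crit}, so the formula does not hold at Halt.

No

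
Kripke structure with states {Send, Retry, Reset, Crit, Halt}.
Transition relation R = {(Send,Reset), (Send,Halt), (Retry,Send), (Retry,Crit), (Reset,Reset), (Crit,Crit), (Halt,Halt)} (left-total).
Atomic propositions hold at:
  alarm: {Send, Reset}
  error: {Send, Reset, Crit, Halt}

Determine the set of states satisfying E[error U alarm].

E[error U alarm]: least fixpoint, start Z0 = Sat(alarm) = {Send, Reset}, add states in Sat(error) with some successor in Z. Already a fixed point.
Sat(E[error U alarm]) = {Send, Reset}

{Send, Reset}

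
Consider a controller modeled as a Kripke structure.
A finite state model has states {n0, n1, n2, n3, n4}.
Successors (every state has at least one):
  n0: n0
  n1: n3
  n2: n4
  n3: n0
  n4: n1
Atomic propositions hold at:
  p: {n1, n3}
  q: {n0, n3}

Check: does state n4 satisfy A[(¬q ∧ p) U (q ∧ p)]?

No

Sat(¬q) = {n1, n2, n4}
Sat(¬q ∧ p) = {n1}
Sat(q ∧ p) = {n3}
A[(¬q ∧ p) U (q ∧ p)]: least fixpoint, start Z0 = Sat((q ∧ p)) = {n3}, add states in Sat(¬q ∧ p) with every successor in Z. Z1 = {n1, n3}; fixed.
Sat(A[(¬q ∧ p) U (q ∧ p)]) = {n1, n3}
n4 ∉ Sat(A[(¬q ∧ p) U (q ∧ p)]) = {n1, n3}, so the formula does not hold at n4.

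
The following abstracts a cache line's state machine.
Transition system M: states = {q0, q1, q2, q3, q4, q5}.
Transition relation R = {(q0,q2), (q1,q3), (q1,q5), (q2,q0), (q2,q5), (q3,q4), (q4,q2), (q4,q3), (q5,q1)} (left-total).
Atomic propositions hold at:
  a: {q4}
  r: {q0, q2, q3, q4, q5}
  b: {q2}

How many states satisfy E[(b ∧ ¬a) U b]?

Sat(¬a) = {q0, q1, q2, q3, q5}
Sat(b ∧ ¬a) = {q2}
E[(b ∧ ¬a) U b]: least fixpoint, start Z0 = Sat(b) = {q2}, add states in Sat(b ∧ ¬a) with some successor in Z. Already a fixed point.
Sat(E[(b ∧ ¬a) U b]) = {q2}
|Sat(E[(b ∧ ¬a) U b])| = |{q2}| = 1.

1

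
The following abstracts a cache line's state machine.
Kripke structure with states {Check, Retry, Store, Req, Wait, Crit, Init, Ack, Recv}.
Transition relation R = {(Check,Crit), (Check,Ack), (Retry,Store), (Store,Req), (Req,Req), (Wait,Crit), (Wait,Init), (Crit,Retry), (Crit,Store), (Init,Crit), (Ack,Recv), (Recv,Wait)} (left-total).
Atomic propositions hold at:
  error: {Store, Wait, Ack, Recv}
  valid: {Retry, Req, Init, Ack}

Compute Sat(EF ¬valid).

{Check, Retry, Store, Wait, Crit, Init, Ack, Recv}

Sat(¬valid) = {Check, Store, Wait, Crit, Recv}
EF ¬valid: least fixpoint, start Z0 = {Check, Store, Wait, Crit, Recv}, add states with some successor in Z. Z1 = {Check, Retry, Store, Wait, Crit, Init, Ack, Recv}; fixed.
Sat(EF ¬valid) = {Check, Retry, Store, Wait, Crit, Init, Ack, Recv}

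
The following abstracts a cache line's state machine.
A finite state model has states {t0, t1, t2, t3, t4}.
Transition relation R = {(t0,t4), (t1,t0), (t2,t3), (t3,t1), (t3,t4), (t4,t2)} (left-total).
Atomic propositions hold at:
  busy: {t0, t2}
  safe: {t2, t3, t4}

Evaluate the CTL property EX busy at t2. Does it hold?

No

Sat(EX busy) = {s : some successor in {t0, t2}} = {t1, t4}
t2 ∉ Sat(EX busy) = {t1, t4}, so the formula does not hold at t2.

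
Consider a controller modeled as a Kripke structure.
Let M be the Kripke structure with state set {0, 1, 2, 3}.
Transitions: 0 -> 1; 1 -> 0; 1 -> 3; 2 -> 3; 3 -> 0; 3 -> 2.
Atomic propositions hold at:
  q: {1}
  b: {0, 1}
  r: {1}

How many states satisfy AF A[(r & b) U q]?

2

Sat(r & b) = {1}
A[(r & b) U q]: least fixpoint, start Z0 = Sat(q) = {1}, add states in Sat(r & b) with every successor in Z. Already a fixed point.
Sat(A[(r & b) U q]) = {1}
AF A[(r & b) U q]: least fixpoint, start Z0 = {1}, add states with every successor in Z. Z1 = {0, 1}; fixed.
Sat(AF A[(r & b) U q]) = {0, 1}
|Sat(AF A[(r & b) U q])| = |{0, 1}| = 2.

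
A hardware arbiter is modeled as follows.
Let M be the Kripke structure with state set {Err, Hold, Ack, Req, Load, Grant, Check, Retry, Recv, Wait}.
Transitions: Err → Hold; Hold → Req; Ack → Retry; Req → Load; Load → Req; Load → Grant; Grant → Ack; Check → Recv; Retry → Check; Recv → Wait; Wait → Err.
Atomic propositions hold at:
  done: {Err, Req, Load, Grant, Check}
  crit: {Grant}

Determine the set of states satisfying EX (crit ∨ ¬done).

{Err, Ack, Load, Grant, Check, Recv}

Sat(¬done) = {Hold, Ack, Retry, Recv, Wait}
Sat(crit ∨ ¬done) = {Hold, Ack, Grant, Retry, Recv, Wait}
Sat(EX (crit ∨ ¬done)) = {s : some successor in {Hold, Ack, Grant, Retry, Recv, Wait}} = {Err, Ack, Load, Grant, Check, Recv}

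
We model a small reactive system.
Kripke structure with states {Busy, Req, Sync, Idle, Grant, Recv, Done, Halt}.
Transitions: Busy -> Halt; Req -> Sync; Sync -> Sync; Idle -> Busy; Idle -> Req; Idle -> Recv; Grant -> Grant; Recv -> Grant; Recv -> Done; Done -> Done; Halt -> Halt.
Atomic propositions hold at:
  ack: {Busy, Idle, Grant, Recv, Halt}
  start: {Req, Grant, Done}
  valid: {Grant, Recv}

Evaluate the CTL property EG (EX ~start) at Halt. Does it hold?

Sat(~start) = {Busy, Sync, Idle, Recv, Halt}
Sat(EX ~start) = {s : some successor in {Busy, Sync, Idle, Recv, Halt}} = {Busy, Req, Sync, Idle, Halt}
EG (EX ~start): greatest fixpoint, start Z0 = {Busy, Req, Sync, Idle, Halt}, keep only states in Sat with some successor in Z. Already a fixed point.
Sat(EG (EX ~start)) = {Busy, Req, Sync, Idle, Halt}
Halt ∈ Sat(EG (EX ~start)) = {Busy, Req, Sync, Idle, Halt}, so the formula holds at Halt.

Yes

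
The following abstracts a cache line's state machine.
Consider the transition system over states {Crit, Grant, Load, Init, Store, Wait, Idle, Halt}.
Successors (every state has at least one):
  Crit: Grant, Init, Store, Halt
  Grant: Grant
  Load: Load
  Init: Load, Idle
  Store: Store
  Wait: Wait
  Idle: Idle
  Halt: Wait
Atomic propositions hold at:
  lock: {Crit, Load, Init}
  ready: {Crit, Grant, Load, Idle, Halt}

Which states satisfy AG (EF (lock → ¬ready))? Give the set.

{Grant, Store, Wait, Idle, Halt}

Sat(¬ready) = {Init, Store, Wait}
Sat(lock → ¬ready) = {Grant, Init, Store, Wait, Idle, Halt}
EF (lock → ¬ready): least fixpoint, start Z0 = {Grant, Init, Store, Wait, Idle, Halt}, add states with some successor in Z. Z1 = {Crit, Grant, Init, Store, Wait, Idle, Halt}; fixed.
Sat(EF (lock → ¬ready)) = {Crit, Grant, Init, Store, Wait, Idle, Halt}
AG (EF (lock → ¬ready)): greatest fixpoint, start Z0 = {Crit, Grant, Init, Store, Wait, Idle, Halt}, keep only states in Sat with every successor in Z. Z1 = {Crit, Grant, Store, Wait, Idle, Halt}; Z2 = {Grant, Store, Wait, Idle, Halt}; fixed.
Sat(AG (EF (lock → ¬ready))) = {Grant, Store, Wait, Idle, Halt}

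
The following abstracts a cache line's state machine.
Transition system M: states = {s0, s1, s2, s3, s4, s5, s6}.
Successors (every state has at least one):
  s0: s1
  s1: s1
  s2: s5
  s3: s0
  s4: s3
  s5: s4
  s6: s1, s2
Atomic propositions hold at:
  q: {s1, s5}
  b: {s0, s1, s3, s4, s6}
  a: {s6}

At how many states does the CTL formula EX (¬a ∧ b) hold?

Sat(¬a) = {s0, s1, s2, s3, s4, s5}
Sat(¬a ∧ b) = {s0, s1, s3, s4}
Sat(EX (¬a ∧ b)) = {s : some successor in {s0, s1, s3, s4}} = {s0, s1, s3, s4, s5, s6}
|Sat(EX (¬a ∧ b))| = |{s0, s1, s3, s4, s5, s6}| = 6.

6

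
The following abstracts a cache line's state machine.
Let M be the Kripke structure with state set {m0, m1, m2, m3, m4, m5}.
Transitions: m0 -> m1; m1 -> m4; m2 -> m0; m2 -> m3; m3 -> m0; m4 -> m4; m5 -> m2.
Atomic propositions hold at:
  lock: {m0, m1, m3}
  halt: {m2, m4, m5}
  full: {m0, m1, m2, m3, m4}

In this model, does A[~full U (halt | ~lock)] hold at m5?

Yes

Sat(~full) = {m5}
Sat(~lock) = {m2, m4, m5}
Sat(halt | ~lock) = {m2, m4, m5}
A[~full U (halt | ~lock)]: least fixpoint, start Z0 = Sat((halt | ~lock)) = {m2, m4, m5}, add states in Sat(~full) with every successor in Z. Already a fixed point.
Sat(A[~full U (halt | ~lock)]) = {m2, m4, m5}
m5 ∈ Sat(A[~full U (halt | ~lock)]) = {m2, m4, m5}, so the formula holds at m5.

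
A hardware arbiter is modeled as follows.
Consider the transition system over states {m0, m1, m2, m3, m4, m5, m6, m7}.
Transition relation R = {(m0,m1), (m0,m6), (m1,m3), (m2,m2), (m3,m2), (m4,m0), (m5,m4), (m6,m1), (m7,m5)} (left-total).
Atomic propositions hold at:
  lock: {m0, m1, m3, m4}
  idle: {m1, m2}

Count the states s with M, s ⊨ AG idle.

1

AG idle: greatest fixpoint, start Z0 = {m1, m2}, keep only states in Sat with every successor in Z. Z1 = {m2}; fixed.
Sat(AG idle) = {m2}
|Sat(AG idle)| = |{m2}| = 1.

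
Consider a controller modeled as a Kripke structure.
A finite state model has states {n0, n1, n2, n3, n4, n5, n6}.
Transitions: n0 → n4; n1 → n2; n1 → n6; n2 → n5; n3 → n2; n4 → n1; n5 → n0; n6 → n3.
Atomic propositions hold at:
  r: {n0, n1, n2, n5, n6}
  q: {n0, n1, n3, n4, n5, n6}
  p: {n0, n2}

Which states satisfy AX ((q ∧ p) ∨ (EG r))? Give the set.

{n5}

Sat(q ∧ p) = {n0}
EG r: greatest fixpoint, start Z0 = {n0, n1, n2, n5, n6}, keep only states in Sat with some successor in Z. Z1 = {n1, n2, n5}; Z2 = {n1, n2}; Z3 = {n1}; Z4 = ∅; fixed.
Sat(EG r) = ∅
Sat((q ∧ p) ∨ (EG r)) = {n0}
Sat(AX ((q ∧ p) ∨ (EG r))) = {s : every successor in {n0}} = {n5}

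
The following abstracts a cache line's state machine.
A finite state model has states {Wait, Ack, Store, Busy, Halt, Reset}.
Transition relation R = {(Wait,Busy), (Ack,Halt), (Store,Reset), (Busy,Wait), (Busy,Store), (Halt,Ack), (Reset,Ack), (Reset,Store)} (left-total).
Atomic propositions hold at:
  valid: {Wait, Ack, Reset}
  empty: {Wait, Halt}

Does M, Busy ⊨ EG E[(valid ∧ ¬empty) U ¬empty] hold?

Yes

Sat(¬empty) = {Ack, Store, Busy, Reset}
Sat(valid ∧ ¬empty) = {Ack, Reset}
E[(valid ∧ ¬empty) U ¬empty]: least fixpoint, start Z0 = Sat(¬empty) = {Ack, Store, Busy, Reset}, add states in Sat(valid ∧ ¬empty) with some successor in Z. Already a fixed point.
Sat(E[(valid ∧ ¬empty) U ¬empty]) = {Ack, Store, Busy, Reset}
EG E[(valid ∧ ¬empty) U ¬empty]: greatest fixpoint, start Z0 = {Ack, Store, Busy, Reset}, keep only states in Sat with some successor in Z. Z1 = {Store, Busy, Reset}; fixed.
Sat(EG E[(valid ∧ ¬empty) U ¬empty]) = {Store, Busy, Reset}
Busy ∈ Sat(EG E[(valid ∧ ¬empty) U ¬empty]) = {Store, Busy, Reset}, so the formula holds at Busy.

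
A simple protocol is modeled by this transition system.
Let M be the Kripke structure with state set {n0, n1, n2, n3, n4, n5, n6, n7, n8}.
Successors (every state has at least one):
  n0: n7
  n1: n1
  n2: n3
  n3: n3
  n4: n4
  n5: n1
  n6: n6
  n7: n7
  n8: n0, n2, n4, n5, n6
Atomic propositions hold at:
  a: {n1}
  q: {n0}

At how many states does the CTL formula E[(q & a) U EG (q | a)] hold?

Sat(q & a) = ∅
Sat(q | a) = {n0, n1}
EG (q | a): greatest fixpoint, start Z0 = {n0, n1}, keep only states in Sat with some successor in Z. Z1 = {n1}; fixed.
Sat(EG (q | a)) = {n1}
E[(q & a) U EG (q | a)]: least fixpoint, start Z0 = Sat(EG (q | a)) = {n1}, add states in Sat(q & a) with some successor in Z. Already a fixed point.
Sat(E[(q & a) U EG (q | a)]) = {n1}
|Sat(E[(q & a) U EG (q | a)])| = |{n1}| = 1.

1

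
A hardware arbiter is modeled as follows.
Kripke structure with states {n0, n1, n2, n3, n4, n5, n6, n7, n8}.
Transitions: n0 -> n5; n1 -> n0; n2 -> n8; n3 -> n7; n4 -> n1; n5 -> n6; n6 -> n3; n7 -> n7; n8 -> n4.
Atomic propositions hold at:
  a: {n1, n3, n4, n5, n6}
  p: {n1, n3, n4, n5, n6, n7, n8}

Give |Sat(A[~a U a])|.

8

Sat(~a) = {n0, n2, n7, n8}
A[~a U a]: least fixpoint, start Z0 = Sat(a) = {n1, n3, n4, n5, n6}, add states in Sat(~a) with every successor in Z. Z1 = {n0, n1, n3, n4, n5, n6, n8}; Z2 = {n0, n1, n2, n3, n4, n5, n6, n8}; fixed.
Sat(A[~a U a]) = {n0, n1, n2, n3, n4, n5, n6, n8}
|Sat(A[~a U a])| = |{n0, n1, n2, n3, n4, n5, n6, n8}| = 8.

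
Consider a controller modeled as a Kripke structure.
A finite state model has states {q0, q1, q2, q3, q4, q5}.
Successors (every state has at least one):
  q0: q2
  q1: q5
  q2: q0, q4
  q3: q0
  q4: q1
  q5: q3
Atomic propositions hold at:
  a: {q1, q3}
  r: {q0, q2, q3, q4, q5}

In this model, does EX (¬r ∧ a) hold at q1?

Sat(¬r) = {q1}
Sat(¬r ∧ a) = {q1}
Sat(EX (¬r ∧ a)) = {s : some successor in {q1}} = {q4}
q1 ∉ Sat(EX (¬r ∧ a)) = {q4}, so the formula does not hold at q1.

No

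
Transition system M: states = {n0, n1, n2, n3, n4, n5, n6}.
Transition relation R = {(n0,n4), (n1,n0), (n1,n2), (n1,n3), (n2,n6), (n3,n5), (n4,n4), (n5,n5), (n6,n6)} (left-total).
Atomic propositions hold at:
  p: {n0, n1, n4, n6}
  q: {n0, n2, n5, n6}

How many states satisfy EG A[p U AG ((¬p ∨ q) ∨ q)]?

Sat(¬p) = {n2, n3, n5}
Sat(¬p ∨ q) = {n0, n2, n3, n5, n6}
Sat((¬p ∨ q) ∨ q) = {n0, n2, n3, n5, n6}
AG ((¬p ∨ q) ∨ q): greatest fixpoint, start Z0 = {n0, n2, n3, n5, n6}, keep only states in Sat with every successor in Z. Z1 = {n2, n3, n5, n6}; fixed.
Sat(AG ((¬p ∨ q) ∨ q)) = {n2, n3, n5, n6}
A[p U AG ((¬p ∨ q) ∨ q)]: least fixpoint, start Z0 = Sat(AG ((¬p ∨ q) ∨ q)) = {n2, n3, n5, n6}, add states in Sat(p) with every successor in Z. Already a fixed point.
Sat(A[p U AG ((¬p ∨ q) ∨ q)]) = {n2, n3, n5, n6}
EG A[p U AG ((¬p ∨ q) ∨ q)]: greatest fixpoint, start Z0 = {n2, n3, n5, n6}, keep only states in Sat with some successor in Z. Already a fixed point.
Sat(EG A[p U AG ((¬p ∨ q) ∨ q)]) = {n2, n3, n5, n6}
|Sat(EG A[p U AG ((¬p ∨ q) ∨ q)])| = |{n2, n3, n5, n6}| = 4.

4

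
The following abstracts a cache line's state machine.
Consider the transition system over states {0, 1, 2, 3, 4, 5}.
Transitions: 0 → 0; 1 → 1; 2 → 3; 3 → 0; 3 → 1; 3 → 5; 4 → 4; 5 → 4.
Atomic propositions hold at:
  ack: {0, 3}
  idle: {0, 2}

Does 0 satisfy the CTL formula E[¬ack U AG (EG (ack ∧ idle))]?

Sat(¬ack) = {1, 2, 4, 5}
Sat(ack ∧ idle) = {0}
EG (ack ∧ idle): greatest fixpoint, start Z0 = {0}, keep only states in Sat with some successor in Z. Already a fixed point.
Sat(EG (ack ∧ idle)) = {0}
AG (EG (ack ∧ idle)): greatest fixpoint, start Z0 = {0}, keep only states in Sat with every successor in Z. Already a fixed point.
Sat(AG (EG (ack ∧ idle))) = {0}
E[¬ack U AG (EG (ack ∧ idle))]: least fixpoint, start Z0 = Sat(AG (EG (ack ∧ idle))) = {0}, add states in Sat(¬ack) with some successor in Z. Already a fixed point.
Sat(E[¬ack U AG (EG (ack ∧ idle))]) = {0}
0 ∈ Sat(E[¬ack U AG (EG (ack ∧ idle))]) = {0}, so the formula holds at 0.

Yes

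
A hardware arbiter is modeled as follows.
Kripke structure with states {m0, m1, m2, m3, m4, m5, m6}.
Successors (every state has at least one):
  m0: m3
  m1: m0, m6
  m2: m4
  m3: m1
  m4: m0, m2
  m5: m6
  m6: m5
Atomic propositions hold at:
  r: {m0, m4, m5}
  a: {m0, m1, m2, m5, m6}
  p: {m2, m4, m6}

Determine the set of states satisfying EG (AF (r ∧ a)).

{m0, m1, m3, m5, m6}

Sat(r ∧ a) = {m0, m5}
AF (r ∧ a): least fixpoint, start Z0 = {m0, m5}, add states with every successor in Z. Z1 = {m0, m5, m6}; Z2 = {m0, m1, m5, m6}; Z3 = {m0, m1, m3, m5, m6}; fixed.
Sat(AF (r ∧ a)) = {m0, m1, m3, m5, m6}
EG (AF (r ∧ a)): greatest fixpoint, start Z0 = {m0, m1, m3, m5, m6}, keep only states in Sat with some successor in Z. Already a fixed point.
Sat(EG (AF (r ∧ a))) = {m0, m1, m3, m5, m6}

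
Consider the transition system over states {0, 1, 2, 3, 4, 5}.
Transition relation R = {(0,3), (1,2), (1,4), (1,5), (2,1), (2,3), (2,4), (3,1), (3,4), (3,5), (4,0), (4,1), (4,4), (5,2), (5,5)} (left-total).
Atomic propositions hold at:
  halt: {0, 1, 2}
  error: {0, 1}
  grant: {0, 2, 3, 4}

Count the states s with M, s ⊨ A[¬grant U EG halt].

2

Sat(¬grant) = {1, 5}
EG halt: greatest fixpoint, start Z0 = {0, 1, 2}, keep only states in Sat with some successor in Z. Z1 = {1, 2}; fixed.
Sat(EG halt) = {1, 2}
A[¬grant U EG halt]: least fixpoint, start Z0 = Sat(EG halt) = {1, 2}, add states in Sat(¬grant) with every successor in Z. Already a fixed point.
Sat(A[¬grant U EG halt]) = {1, 2}
|Sat(A[¬grant U EG halt])| = |{1, 2}| = 2.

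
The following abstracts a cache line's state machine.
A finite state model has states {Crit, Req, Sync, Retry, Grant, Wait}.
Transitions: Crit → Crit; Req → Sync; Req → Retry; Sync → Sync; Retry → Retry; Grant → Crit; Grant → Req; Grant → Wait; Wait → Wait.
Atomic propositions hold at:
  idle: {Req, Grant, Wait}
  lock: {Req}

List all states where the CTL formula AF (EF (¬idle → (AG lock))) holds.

Sat(¬idle) = {Crit, Sync, Retry}
AG lock: greatest fixpoint, start Z0 = {Req}, keep only states in Sat with every successor in Z. Z1 = ∅; fixed.
Sat(AG lock) = ∅
Sat(¬idle → (AG lock)) = {Req, Grant, Wait}
EF (¬idle → (AG lock)): least fixpoint, start Z0 = {Req, Grant, Wait}, add states with some successor in Z. Already a fixed point.
Sat(EF (¬idle → (AG lock))) = {Req, Grant, Wait}
AF (EF (¬idle → (AG lock))): least fixpoint, start Z0 = {Req, Grant, Wait}, add states with every successor in Z. Already a fixed point.
Sat(AF (EF (¬idle → (AG lock)))) = {Req, Grant, Wait}

{Req, Grant, Wait}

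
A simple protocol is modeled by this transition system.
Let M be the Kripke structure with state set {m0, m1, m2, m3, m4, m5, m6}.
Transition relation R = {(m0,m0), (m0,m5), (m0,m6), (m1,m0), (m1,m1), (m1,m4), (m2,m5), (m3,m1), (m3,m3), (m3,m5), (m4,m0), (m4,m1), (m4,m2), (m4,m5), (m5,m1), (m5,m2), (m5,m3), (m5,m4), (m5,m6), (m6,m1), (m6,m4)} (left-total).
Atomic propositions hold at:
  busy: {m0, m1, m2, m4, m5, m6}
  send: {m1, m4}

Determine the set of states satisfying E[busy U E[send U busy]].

E[send U busy]: least fixpoint, start Z0 = Sat(busy) = {m0, m1, m2, m4, m5, m6}, add states in Sat(send) with some successor in Z. Already a fixed point.
Sat(E[send U busy]) = {m0, m1, m2, m4, m5, m6}
E[busy U E[send U busy]]: least fixpoint, start Z0 = Sat(E[send U busy]) = {m0, m1, m2, m4, m5, m6}, add states in Sat(busy) with some successor in Z. Already a fixed point.
Sat(E[busy U E[send U busy]]) = {m0, m1, m2, m4, m5, m6}

{m0, m1, m2, m4, m5, m6}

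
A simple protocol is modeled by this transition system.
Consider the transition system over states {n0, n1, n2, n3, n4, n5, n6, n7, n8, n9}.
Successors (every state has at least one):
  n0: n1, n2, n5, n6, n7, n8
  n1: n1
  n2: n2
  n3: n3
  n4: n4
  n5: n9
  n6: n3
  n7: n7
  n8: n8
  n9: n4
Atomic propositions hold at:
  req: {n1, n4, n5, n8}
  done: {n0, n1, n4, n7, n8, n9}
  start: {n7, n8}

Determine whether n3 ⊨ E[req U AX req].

No

Sat(AX req) = {s : every successor in {n1, n4, n5, n8}} = {n1, n4, n8, n9}
E[req U AX req]: least fixpoint, start Z0 = Sat(AX req) = {n1, n4, n8, n9}, add states in Sat(req) with some successor in Z. Z1 = {n1, n4, n5, n8, n9}; fixed.
Sat(E[req U AX req]) = {n1, n4, n5, n8, n9}
n3 ∉ Sat(E[req U AX req]) = {n1, n4, n5, n8, n9}, so the formula does not hold at n3.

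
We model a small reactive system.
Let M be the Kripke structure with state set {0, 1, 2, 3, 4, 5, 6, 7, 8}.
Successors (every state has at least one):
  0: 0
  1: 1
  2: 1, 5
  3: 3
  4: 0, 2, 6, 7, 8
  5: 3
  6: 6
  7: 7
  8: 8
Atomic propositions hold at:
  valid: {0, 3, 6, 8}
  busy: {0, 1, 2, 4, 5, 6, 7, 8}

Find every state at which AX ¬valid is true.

{1, 2, 7}

Sat(¬valid) = {1, 2, 4, 5, 7}
Sat(AX ¬valid) = {s : every successor in {1, 2, 4, 5, 7}} = {1, 2, 7}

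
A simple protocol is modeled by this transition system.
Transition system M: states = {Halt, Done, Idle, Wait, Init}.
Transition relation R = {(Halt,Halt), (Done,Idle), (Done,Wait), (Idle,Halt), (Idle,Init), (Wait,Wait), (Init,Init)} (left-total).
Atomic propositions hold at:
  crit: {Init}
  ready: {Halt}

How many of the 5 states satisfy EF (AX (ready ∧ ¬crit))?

3

Sat(¬crit) = {Halt, Done, Idle, Wait}
Sat(ready ∧ ¬crit) = {Halt}
Sat(AX (ready ∧ ¬crit)) = {s : every successor in {Halt}} = {Halt}
EF (AX (ready ∧ ¬crit)): least fixpoint, start Z0 = {Halt}, add states with some successor in Z. Z1 = {Halt, Idle}; Z2 = {Halt, Done, Idle}; fixed.
Sat(EF (AX (ready ∧ ¬crit))) = {Halt, Done, Idle}
|Sat(EF (AX (ready ∧ ¬crit)))| = |{Halt, Done, Idle}| = 3.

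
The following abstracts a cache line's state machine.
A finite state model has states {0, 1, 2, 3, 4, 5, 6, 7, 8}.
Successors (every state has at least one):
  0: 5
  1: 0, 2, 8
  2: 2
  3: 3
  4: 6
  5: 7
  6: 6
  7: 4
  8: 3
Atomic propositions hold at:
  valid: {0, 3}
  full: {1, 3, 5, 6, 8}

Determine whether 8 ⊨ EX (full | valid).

Sat(full | valid) = {0, 1, 3, 5, 6, 8}
Sat(EX (full | valid)) = {s : some successor in {0, 1, 3, 5, 6, 8}} = {0, 1, 3, 4, 6, 8}
8 ∈ Sat(EX (full | valid)) = {0, 1, 3, 4, 6, 8}, so the formula holds at 8.

Yes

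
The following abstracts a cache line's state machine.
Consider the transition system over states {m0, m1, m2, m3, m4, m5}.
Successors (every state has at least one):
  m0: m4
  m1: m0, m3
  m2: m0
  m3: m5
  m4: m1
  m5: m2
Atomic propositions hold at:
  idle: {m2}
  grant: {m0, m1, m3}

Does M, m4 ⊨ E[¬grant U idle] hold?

Sat(¬grant) = {m2, m4, m5}
E[¬grant U idle]: least fixpoint, start Z0 = Sat(idle) = {m2}, add states in Sat(¬grant) with some successor in Z. Z1 = {m2, m5}; fixed.
Sat(E[¬grant U idle]) = {m2, m5}
m4 ∉ Sat(E[¬grant U idle]) = {m2, m5}, so the formula does not hold at m4.

No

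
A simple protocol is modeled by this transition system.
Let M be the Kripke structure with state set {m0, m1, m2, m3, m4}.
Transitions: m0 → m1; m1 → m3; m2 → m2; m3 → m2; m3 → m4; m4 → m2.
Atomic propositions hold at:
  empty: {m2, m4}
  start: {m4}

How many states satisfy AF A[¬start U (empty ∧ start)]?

1

Sat(¬start) = {m0, m1, m2, m3}
Sat(empty ∧ start) = {m4}
A[¬start U (empty ∧ start)]: least fixpoint, start Z0 = Sat((empty ∧ start)) = {m4}, add states in Sat(¬start) with every successor in Z. Already a fixed point.
Sat(A[¬start U (empty ∧ start)]) = {m4}
AF A[¬start U (empty ∧ start)]: least fixpoint, start Z0 = {m4}, add states with every successor in Z. Already a fixed point.
Sat(AF A[¬start U (empty ∧ start)]) = {m4}
|Sat(AF A[¬start U (empty ∧ start)])| = |{m4}| = 1.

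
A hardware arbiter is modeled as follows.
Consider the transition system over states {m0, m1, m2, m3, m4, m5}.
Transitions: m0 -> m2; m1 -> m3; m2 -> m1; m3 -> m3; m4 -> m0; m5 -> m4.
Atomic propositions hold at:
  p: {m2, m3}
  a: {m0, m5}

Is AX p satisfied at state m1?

Sat(AX p) = {s : every successor in {m2, m3}} = {m0, m1, m3}
m1 ∈ Sat(AX p) = {m0, m1, m3}, so the formula holds at m1.

Yes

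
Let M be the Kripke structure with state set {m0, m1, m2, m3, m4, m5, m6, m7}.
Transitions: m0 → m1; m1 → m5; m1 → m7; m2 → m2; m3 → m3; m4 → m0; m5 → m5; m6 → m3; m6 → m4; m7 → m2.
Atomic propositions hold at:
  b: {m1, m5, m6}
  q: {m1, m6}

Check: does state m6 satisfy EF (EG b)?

EG b: greatest fixpoint, start Z0 = {m1, m5, m6}, keep only states in Sat with some successor in Z. Z1 = {m1, m5}; fixed.
Sat(EG b) = {m1, m5}
EF (EG b): least fixpoint, start Z0 = {m1, m5}, add states with some successor in Z. Z1 = {m0, m1, m5}; Z2 = {m0, m1, m4, m5}; Z3 = {m0, m1, m4, m5, m6}; fixed.
Sat(EF (EG b)) = {m0, m1, m4, m5, m6}
m6 ∈ Sat(EF (EG b)) = {m0, m1, m4, m5, m6}, so the formula holds at m6.

Yes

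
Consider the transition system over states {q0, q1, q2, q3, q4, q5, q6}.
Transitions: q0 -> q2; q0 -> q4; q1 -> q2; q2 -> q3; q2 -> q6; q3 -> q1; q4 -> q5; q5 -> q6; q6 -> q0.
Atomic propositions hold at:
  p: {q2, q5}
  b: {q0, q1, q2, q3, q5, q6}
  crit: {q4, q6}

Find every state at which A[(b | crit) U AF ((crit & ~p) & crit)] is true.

{q4, q5, q6}

Sat(b | crit) = {q0, q1, q2, q3, q4, q5, q6}
Sat(~p) = {q0, q1, q3, q4, q6}
Sat(crit & ~p) = {q4, q6}
Sat((crit & ~p) & crit) = {q4, q6}
AF ((crit & ~p) & crit): least fixpoint, start Z0 = {q4, q6}, add states with every successor in Z. Z1 = {q4, q5, q6}; fixed.
Sat(AF ((crit & ~p) & crit)) = {q4, q5, q6}
A[(b | crit) U AF ((crit & ~p) & crit)]: least fixpoint, start Z0 = Sat(AF ((crit & ~p) & crit)) = {q4, q5, q6}, add states in Sat(b | crit) with every successor in Z. Already a fixed point.
Sat(A[(b | crit) U AF ((crit & ~p) & crit)]) = {q4, q5, q6}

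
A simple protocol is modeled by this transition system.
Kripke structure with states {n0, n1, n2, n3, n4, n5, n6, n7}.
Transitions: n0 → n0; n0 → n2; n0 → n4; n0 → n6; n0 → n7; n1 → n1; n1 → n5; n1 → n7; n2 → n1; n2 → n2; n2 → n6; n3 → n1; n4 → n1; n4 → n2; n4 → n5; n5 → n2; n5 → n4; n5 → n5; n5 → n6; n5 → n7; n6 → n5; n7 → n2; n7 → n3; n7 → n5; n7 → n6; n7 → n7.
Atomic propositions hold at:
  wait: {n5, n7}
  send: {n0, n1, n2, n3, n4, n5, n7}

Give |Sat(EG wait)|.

2

EG wait: greatest fixpoint, start Z0 = {n5, n7}, keep only states in Sat with some successor in Z. Already a fixed point.
Sat(EG wait) = {n5, n7}
|Sat(EG wait)| = |{n5, n7}| = 2.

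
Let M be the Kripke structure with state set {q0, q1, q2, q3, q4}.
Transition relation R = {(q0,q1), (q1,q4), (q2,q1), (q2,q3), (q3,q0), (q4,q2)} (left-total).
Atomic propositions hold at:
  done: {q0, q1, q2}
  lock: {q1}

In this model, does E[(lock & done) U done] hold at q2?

Sat(lock & done) = {q1}
E[(lock & done) U done]: least fixpoint, start Z0 = Sat(done) = {q0, q1, q2}, add states in Sat(lock & done) with some successor in Z. Already a fixed point.
Sat(E[(lock & done) U done]) = {q0, q1, q2}
q2 ∈ Sat(E[(lock & done) U done]) = {q0, q1, q2}, so the formula holds at q2.

Yes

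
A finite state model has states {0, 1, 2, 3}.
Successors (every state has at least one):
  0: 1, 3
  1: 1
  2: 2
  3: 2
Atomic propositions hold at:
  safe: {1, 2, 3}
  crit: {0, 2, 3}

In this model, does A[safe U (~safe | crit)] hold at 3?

Sat(~safe) = {0}
Sat(~safe | crit) = {0, 2, 3}
A[safe U (~safe | crit)]: least fixpoint, start Z0 = Sat((~safe | crit)) = {0, 2, 3}, add states in Sat(safe) with every successor in Z. Already a fixed point.
Sat(A[safe U (~safe | crit)]) = {0, 2, 3}
3 ∈ Sat(A[safe U (~safe | crit)]) = {0, 2, 3}, so the formula holds at 3.

Yes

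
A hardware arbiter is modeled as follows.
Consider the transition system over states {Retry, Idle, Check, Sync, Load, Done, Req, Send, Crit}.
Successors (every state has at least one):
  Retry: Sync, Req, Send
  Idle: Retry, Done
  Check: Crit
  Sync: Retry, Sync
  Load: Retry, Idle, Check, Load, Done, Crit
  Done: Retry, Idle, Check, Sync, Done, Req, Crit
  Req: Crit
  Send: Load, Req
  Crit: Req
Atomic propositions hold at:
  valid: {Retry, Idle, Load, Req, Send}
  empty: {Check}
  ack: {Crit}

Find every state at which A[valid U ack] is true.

{Req, Crit}

A[valid U ack]: least fixpoint, start Z0 = Sat(ack) = {Crit}, add states in Sat(valid) with every successor in Z. Z1 = {Req, Crit}; fixed.
Sat(A[valid U ack]) = {Req, Crit}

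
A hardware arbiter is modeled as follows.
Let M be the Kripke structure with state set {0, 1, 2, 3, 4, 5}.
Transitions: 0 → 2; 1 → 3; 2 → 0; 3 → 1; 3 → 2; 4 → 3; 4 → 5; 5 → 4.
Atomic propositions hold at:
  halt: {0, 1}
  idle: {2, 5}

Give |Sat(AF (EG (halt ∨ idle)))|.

2

Sat(halt ∨ idle) = {0, 1, 2, 5}
EG (halt ∨ idle): greatest fixpoint, start Z0 = {0, 1, 2, 5}, keep only states in Sat with some successor in Z. Z1 = {0, 2}; fixed.
Sat(EG (halt ∨ idle)) = {0, 2}
AF (EG (halt ∨ idle)): least fixpoint, start Z0 = {0, 2}, add states with every successor in Z. Already a fixed point.
Sat(AF (EG (halt ∨ idle))) = {0, 2}
|Sat(AF (EG (halt ∨ idle)))| = |{0, 2}| = 2.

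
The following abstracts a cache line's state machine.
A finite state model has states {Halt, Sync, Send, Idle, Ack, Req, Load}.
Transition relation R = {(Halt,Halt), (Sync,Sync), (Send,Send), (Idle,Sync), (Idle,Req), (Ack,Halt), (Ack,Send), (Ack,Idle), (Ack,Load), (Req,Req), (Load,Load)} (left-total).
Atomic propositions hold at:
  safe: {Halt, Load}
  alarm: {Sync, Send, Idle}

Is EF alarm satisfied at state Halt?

EF alarm: least fixpoint, start Z0 = {Sync, Send, Idle}, add states with some successor in Z. Z1 = {Sync, Send, Idle, Ack}; fixed.
Sat(EF alarm) = {Sync, Send, Idle, Ack}
Halt ∉ Sat(EF alarm) = {Sync, Send, Idle, Ack}, so the formula does not hold at Halt.

No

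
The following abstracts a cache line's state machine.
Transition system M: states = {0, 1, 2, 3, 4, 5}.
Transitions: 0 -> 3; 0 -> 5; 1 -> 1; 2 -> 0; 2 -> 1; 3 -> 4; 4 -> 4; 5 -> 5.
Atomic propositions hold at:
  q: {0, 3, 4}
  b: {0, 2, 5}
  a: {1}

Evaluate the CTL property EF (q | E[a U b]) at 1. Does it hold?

No

E[a U b]: least fixpoint, start Z0 = Sat(b) = {0, 2, 5}, add states in Sat(a) with some successor in Z. Already a fixed point.
Sat(E[a U b]) = {0, 2, 5}
Sat(q | E[a U b]) = {0, 2, 3, 4, 5}
EF (q | E[a U b]): least fixpoint, start Z0 = {0, 2, 3, 4, 5}, add states with some successor in Z. Already a fixed point.
Sat(EF (q | E[a U b])) = {0, 2, 3, 4, 5}
1 ∉ Sat(EF (q | E[a U b])) = {0, 2, 3, 4, 5}, so the formula does not hold at 1.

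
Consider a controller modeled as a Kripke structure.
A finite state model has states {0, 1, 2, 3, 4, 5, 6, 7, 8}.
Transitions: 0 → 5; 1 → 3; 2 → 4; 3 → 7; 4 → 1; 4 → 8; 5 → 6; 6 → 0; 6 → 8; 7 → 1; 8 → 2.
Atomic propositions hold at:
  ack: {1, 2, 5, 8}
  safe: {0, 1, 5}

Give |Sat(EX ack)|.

Sat(EX ack) = {s : some successor in {1, 2, 5, 8}} = {0, 4, 6, 7, 8}
|Sat(EX ack)| = |{0, 4, 6, 7, 8}| = 5.

5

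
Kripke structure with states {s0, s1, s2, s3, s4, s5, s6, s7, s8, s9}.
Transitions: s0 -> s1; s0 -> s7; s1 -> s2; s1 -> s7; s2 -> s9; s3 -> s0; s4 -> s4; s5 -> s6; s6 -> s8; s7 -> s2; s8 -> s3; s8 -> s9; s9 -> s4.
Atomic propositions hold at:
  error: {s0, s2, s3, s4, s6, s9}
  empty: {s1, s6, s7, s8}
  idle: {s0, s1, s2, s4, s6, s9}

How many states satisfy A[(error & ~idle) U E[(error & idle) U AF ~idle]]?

6

Sat(~idle) = {s3, s5, s7, s8}
Sat(error & ~idle) = {s3}
Sat(error & idle) = {s0, s2, s4, s6, s9}
AF ~idle: least fixpoint, start Z0 = {s3, s5, s7, s8}, add states with every successor in Z. Z1 = {s3, s5, s6, s7, s8}; fixed.
Sat(AF ~idle) = {s3, s5, s6, s7, s8}
E[(error & idle) U AF ~idle]: least fixpoint, start Z0 = Sat(AF ~idle) = {s3, s5, s6, s7, s8}, add states in Sat(error & idle) with some successor in Z. Z1 = {s0, s3, s5, s6, s7, s8}; fixed.
Sat(E[(error & idle) U AF ~idle]) = {s0, s3, s5, s6, s7, s8}
A[(error & ~idle) U E[(error & idle) U AF ~idle]]: least fixpoint, start Z0 = Sat(E[(error & idle) U AF ~idle]) = {s0, s3, s5, s6, s7, s8}, add states in Sat(error & ~idle) with every successor in Z. Already a fixed point.
Sat(A[(error & ~idle) U E[(error & idle) U AF ~idle]]) = {s0, s3, s5, s6, s7, s8}
|Sat(A[(error & ~idle) U E[(error & idle) U AF ~idle]])| = |{s0, s3, s5, s6, s7, s8}| = 6.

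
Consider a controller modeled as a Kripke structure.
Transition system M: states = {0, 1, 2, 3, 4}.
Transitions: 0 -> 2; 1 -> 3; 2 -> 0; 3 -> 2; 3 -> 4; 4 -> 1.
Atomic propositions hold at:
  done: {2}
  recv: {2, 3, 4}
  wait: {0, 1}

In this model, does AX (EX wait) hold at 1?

No

Sat(EX wait) = {s : some successor in {0, 1}} = {2, 4}
Sat(AX (EX wait)) = {s : every successor in {2, 4}} = {0, 3}
1 ∉ Sat(AX (EX wait)) = {0, 3}, so the formula does not hold at 1.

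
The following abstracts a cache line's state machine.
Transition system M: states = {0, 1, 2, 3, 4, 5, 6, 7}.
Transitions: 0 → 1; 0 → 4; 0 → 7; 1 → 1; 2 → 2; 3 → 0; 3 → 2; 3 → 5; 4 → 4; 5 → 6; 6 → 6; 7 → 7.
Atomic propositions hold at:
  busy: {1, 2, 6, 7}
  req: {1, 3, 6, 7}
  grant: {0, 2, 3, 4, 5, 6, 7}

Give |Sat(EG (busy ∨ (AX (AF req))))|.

5

AF req: least fixpoint, start Z0 = {1, 3, 6, 7}, add states with every successor in Z. Z1 = {1, 3, 5, 6, 7}; fixed.
Sat(AF req) = {1, 3, 5, 6, 7}
Sat(AX (AF req)) = {s : every successor in {1, 3, 5, 6, 7}} = {1, 5, 6, 7}
Sat(busy ∨ (AX (AF req))) = {1, 2, 5, 6, 7}
EG (busy ∨ (AX (AF req))): greatest fixpoint, start Z0 = {1, 2, 5, 6, 7}, keep only states in Sat with some successor in Z. Already a fixed point.
Sat(EG (busy ∨ (AX (AF req)))) = {1, 2, 5, 6, 7}
|Sat(EG (busy ∨ (AX (AF req))))| = |{1, 2, 5, 6, 7}| = 5.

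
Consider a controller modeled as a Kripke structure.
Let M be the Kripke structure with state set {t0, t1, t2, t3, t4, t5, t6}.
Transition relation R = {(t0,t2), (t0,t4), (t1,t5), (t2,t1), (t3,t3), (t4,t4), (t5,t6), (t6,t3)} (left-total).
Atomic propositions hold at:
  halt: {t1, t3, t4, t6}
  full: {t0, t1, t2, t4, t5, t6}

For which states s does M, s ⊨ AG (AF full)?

AF full: least fixpoint, start Z0 = {t0, t1, t2, t4, t5, t6}, add states with every successor in Z. Already a fixed point.
Sat(AF full) = {t0, t1, t2, t4, t5, t6}
AG (AF full): greatest fixpoint, start Z0 = {t0, t1, t2, t4, t5, t6}, keep only states in Sat with every successor in Z. Z1 = {t0, t1, t2, t4, t5}; Z2 = {t0, t1, t2, t4}; Z3 = {t0, t2, t4}; Z4 = {t0, t4}; Z5 = {t4}; fixed.
Sat(AG (AF full)) = {t4}

{t4}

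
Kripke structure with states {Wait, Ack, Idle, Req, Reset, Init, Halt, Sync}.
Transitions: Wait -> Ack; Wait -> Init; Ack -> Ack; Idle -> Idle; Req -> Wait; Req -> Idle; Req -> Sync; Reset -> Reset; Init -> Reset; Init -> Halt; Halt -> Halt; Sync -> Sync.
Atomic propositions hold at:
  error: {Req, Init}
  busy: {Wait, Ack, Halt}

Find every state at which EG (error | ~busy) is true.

{Idle, Req, Reset, Init, Sync}

Sat(~busy) = {Idle, Req, Reset, Init, Sync}
Sat(error | ~busy) = {Idle, Req, Reset, Init, Sync}
EG (error | ~busy): greatest fixpoint, start Z0 = {Idle, Req, Reset, Init, Sync}, keep only states in Sat with some successor in Z. Already a fixed point.
Sat(EG (error | ~busy)) = {Idle, Req, Reset, Init, Sync}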